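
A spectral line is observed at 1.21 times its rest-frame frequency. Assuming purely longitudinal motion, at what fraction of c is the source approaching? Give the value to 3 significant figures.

β ≈ 0.188

f_obs/f_src = √((1+β)/(1−β)) = 1.21  ⇒  (1+β)/(1−β) = 1.4641
β = |1 − D²|/(1 + D²) = |1 − 1.4641|/(1 + 1.4641) = 0.188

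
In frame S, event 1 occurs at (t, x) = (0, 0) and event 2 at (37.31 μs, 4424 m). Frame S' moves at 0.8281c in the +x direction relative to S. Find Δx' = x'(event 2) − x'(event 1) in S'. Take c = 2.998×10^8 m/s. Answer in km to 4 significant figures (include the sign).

Δx' ≈ -8.632 km

γ = 1/√(1 − 0.8281²) = 1.78387
Δx' = γ(Δx − vΔt) = 1.78387 × (4424 m − 0.8281×(2.998×10^8 m/s)×37.31×10^-6 s)
= 1.78387 × (-4838.74 m) = -8.632 km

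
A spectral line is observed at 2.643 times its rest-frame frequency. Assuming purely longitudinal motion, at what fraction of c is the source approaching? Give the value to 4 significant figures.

f_obs/f_src = √((1+β)/(1−β)) = 2.643  ⇒  (1+β)/(1−β) = 6.98545
β = |1 − D²|/(1 + D²) = |1 − 6.98545|/(1 + 6.98545) = 0.7495

β ≈ 0.7495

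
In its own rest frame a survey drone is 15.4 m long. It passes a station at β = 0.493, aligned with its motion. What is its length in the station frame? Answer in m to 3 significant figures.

γ = 1/√(1 − 0.493²) = 1.1494
Length contraction: L = L₀/γ = 15.4/1.1494 = 13.4 m

L ≈ 13.4 m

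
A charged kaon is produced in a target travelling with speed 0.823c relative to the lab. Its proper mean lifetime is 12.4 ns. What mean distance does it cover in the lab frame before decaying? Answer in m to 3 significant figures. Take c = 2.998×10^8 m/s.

d ≈ 5.39 m

γ = 1/√(1 − 0.823²) = 1.7604
Dilated lifetime: Δt = γτ₀ = 1.7604 × 12.4 ns = 21.829 ns
d = vΔt = 0.823c × 21.829 ns = 2.4674×10^8 m/s × 2.1829×10^-8 s = 5.39 m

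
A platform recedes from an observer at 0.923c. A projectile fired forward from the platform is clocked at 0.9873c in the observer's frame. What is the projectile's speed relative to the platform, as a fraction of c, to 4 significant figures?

Inverse velocity addition: u' = (u − v)/(1 − uv/c²)
= (0.9873 − 0.923)/(1 − 0.9873×0.923) = 0.06430/0.0887221 = 0.7247

u' ≈ 0.7247c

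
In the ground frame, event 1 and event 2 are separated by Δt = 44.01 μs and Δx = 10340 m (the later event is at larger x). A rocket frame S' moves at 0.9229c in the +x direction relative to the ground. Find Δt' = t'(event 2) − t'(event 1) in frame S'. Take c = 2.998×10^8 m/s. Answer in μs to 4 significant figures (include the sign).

Δt' ≈ 31.63 μs

γ = 1/√(1 − 0.9229²) = 2.59713
Δt' = γ(Δt − vΔx/c²) = 2.59713 × (44.01 μs − 0.9229×10340 m / (2.998×10^8 m/s))
= 2.59713 × (12.1795 μs) = 31.63 μs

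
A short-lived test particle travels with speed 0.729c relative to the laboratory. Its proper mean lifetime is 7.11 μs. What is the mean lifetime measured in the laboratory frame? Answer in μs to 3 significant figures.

Δt ≈ 10.4 μs

γ = 1/√(1 − 0.729²) = 1.4609
Time dilation: Δt = γτ₀ = 1.4609 × 7.11 μs = 10.4 μs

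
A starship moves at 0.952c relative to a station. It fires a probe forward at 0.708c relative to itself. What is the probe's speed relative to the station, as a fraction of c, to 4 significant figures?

Relativistic velocity addition: u = (u' + v)/(1 + u'v/c²)
= (0.708 + 0.952)/(1 + 0.708×0.952) = 1.660/1.67402 = 0.9916

u ≈ 0.9916c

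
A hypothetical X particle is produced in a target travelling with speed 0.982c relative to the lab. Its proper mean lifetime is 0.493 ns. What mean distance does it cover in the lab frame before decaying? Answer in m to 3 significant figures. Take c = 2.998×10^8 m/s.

γ = 1/√(1 − 0.982²) = 5.2943
Dilated lifetime: Δt = γτ₀ = 5.2943 × 0.493 ns = 2.6101 ns
d = vΔt = 0.982c × 2.6101 ns = 2.9440×10^8 m/s × 2.6101×10^-9 s = 0.768 m

d ≈ 0.768 m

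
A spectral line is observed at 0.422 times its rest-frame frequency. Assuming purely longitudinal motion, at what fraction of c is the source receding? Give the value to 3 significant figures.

β ≈ 0.698

f_obs/f_src = √((1−β)/(1+β)) = 0.422  ⇒  (1−β)/(1+β) = 0.17808
β = |1 − D²|/(1 + D²) = |1 − 0.17808|/(1 + 0.17808) = 0.698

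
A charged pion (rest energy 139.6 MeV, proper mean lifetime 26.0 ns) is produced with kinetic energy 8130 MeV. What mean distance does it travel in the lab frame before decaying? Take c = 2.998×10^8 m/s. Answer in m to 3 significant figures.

d ≈ 462 m

γ = 1 + K/(m₀c²) = 1 + 8130/139.6 = 59.238
β = √(1 − 1/γ²) = 0.99986
Dilated lifetime: γτ₀ = 59.238 × 26.0 ns = 1540.2 ns
d = βc·γτ₀ = 0.99986 × (2.998×10^8 m/s) × 1.5402×10^-6 s = 462 m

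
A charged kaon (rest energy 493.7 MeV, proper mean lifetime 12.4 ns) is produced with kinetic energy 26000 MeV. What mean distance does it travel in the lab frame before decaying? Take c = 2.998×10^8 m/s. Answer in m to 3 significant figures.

d ≈ 199 m

γ = 1 + K/(m₀c²) = 1 + 26000/493.7 = 53.664
β = √(1 − 1/γ²) = 0.99983
Dilated lifetime: γτ₀ = 53.664 × 12.4 ns = 665.43 ns
d = βc·γτ₀ = 0.99983 × (2.998×10^8 m/s) × 6.6543×10^-7 s = 199 m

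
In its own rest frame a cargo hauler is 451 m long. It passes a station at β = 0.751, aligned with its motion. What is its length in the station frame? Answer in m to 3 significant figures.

L ≈ 298 m

γ = 1/√(1 − 0.751²) = 1.5145
Length contraction: L = L₀/γ = 451/1.5145 = 298 m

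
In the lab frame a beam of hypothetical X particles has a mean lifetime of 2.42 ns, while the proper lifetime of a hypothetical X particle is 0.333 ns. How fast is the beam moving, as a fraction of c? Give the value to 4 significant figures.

γ = Δt/τ₀ = 2.42/0.333 = 7.26727
β = √(1 − 1/γ²) = √(1 − 1/7.26727²) = 0.9905

β ≈ 0.9905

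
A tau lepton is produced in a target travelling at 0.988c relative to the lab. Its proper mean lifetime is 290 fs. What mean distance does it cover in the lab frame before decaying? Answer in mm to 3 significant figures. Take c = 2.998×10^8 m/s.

γ = 1/√(1 − 0.988²) = 6.4744
Dilated lifetime: Δt = γτ₀ = 6.4744 × 290 fs = 1877.6 fs
d = vΔt = 0.988c × 1877.6 fs = 2.9620×10^8 m/s × 1.8776×10^-12 s = 0.556 mm

d ≈ 0.556 mm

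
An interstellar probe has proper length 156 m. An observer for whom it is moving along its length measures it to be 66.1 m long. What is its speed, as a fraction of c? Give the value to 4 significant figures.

β ≈ 0.9058

γ = L₀/L = 156/66.1 = 2.36006
β = √(1 − 1/γ²) = 0.9058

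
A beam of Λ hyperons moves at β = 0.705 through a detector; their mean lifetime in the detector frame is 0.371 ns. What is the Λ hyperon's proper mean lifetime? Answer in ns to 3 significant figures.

γ = 1/√(1 − 0.705²) = 1.4100
Proper time: τ₀ = Δt/γ = 0.371/1.4100 = 0.263 ns

τ₀ ≈ 0.263 ns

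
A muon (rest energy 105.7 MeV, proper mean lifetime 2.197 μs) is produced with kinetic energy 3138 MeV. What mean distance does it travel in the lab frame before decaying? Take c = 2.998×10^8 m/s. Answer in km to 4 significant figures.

γ = 1 + K/(m₀c²) = 1 + 3138/105.7 = 30.6878
β = √(1 − 1/γ²) = 0.999469
Dilated lifetime: γτ₀ = 30.6878 × 2.197 μs = 67.4211 μs
d = βc·γτ₀ = 0.999469 × (2.998×10^8 m/s) × 6.74211×10^-5 s = 20.20 km

d ≈ 20.20 km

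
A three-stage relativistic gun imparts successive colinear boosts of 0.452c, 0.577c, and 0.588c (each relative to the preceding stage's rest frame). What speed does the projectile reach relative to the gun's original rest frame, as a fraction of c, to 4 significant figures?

Compose boost 2: (0.577 + 0.452)/(1 + 0.577×0.452) = 1.029/1.26080 = 0.816146
Compose boost 3: (0.588 + 0.816146)/(1 + 0.588×0.816146) = 1.40415/1.47989 = 0.9488

u ≈ 0.9488c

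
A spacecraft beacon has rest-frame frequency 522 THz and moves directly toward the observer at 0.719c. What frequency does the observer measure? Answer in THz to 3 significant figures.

Relativistic Doppler: f_obs = f_src √((1+β)/(1−β))
= 522 × √(1.7190/0.28100) = 522 × 2.4733 = 1290 THz

f_obs ≈ 1290 THz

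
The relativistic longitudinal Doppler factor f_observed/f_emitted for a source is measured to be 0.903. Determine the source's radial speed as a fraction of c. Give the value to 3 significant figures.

f_obs/f_src = √((1−β)/(1+β)) = 0.903  ⇒  (1−β)/(1+β) = 0.81541
β = |1 − D²|/(1 + D²) = |1 − 0.81541|/(1 + 0.81541) = 0.102

β ≈ 0.102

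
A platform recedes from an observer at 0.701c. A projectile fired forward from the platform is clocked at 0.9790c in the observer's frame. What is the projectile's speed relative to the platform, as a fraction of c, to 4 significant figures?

Inverse velocity addition: u' = (u − v)/(1 − uv/c²)
= (0.9790 − 0.701)/(1 − 0.9790×0.701) = 0.2780/0.313721 = 0.8861

u' ≈ 0.8861c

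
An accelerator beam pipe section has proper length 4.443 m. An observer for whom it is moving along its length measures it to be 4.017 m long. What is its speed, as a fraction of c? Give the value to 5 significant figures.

β ≈ 0.42728

γ = L₀/L = 4.443/4.017 = 1.106049
β = √(1 − 1/γ²) = 0.42728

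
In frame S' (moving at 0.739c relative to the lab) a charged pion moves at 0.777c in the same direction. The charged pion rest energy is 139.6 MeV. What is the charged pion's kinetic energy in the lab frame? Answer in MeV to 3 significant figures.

u_lab = (0.777 + 0.739)/(1 + 0.777×0.739) = 0.963027
γ = 1/√(1 − 0.963027²) = 3.7119
K = (γ − 1)m₀c² = (3.7119 − 1) × 139.6 = 2.7119 × 139.6 = 379 MeV

K ≈ 379 MeV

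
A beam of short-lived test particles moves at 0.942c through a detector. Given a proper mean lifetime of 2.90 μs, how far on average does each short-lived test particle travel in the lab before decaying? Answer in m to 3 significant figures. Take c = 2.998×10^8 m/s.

γ = 1/√(1 − 0.942²) = 2.9796
Dilated lifetime: Δt = γτ₀ = 2.9796 × 2.90 μs = 8.6409 μs
d = vΔt = 0.942c × 8.6409 μs = 2.8241×10^8 m/s × 8.6409×10^-6 s = 2440 m

d ≈ 2440 m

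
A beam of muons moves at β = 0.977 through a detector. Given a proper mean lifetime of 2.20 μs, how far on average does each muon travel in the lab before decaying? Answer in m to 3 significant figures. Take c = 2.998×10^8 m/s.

d ≈ 3020 m

γ = 1/√(1 − 0.977²) = 4.6896
Dilated lifetime: Δt = γτ₀ = 4.6896 × 2.20 μs = 10.317 μs
d = vΔt = 0.977c × 10.317 μs = 2.9290×10^8 m/s × 1.0317×10^-5 s = 3020 m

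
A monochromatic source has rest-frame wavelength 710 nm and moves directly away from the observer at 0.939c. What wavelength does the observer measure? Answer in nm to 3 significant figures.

λ_obs ≈ 4000 nm

Relativistic Doppler: λ_obs = λ_src √((1+β)/(1−β))
= 710 × √(1.9390/0.061000) = 710 × 5.6380 = 4000 nm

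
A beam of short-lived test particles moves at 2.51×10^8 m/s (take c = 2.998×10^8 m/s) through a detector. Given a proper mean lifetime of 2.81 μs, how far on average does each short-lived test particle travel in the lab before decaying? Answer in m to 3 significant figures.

d ≈ 1290 m

β = v/c = 2.51×10^8 / 2.998×10^8 = 0.83722
γ = 1/√(1 − 0.83722²) = 1.8286
Dilated lifetime: Δt = γτ₀ = 1.8286 × 2.81 μs = 5.1384 μs
d = vΔt = 0.83722c × 5.1384 μs = 2.5100×10^8 m/s × 5.1384×10^-6 s = 1290 m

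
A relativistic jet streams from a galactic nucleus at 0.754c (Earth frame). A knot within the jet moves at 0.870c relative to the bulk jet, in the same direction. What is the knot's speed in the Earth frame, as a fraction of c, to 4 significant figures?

Relativistic velocity addition: u = (u' + v)/(1 + u'v/c²)
= (0.870 + 0.754)/(1 + 0.870×0.754) = 1.624/1.65598 = 0.9807

u ≈ 0.9807c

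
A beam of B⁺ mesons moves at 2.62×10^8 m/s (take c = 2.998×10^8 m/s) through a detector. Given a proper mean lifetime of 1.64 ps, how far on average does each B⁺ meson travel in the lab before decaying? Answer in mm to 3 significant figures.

d ≈ 0.884 mm

β = v/c = 2.62×10^8 / 2.998×10^8 = 0.87392
γ = 1/√(1 − 0.87392²) = 2.0573
Dilated lifetime: Δt = γτ₀ = 2.0573 × 1.64 ps = 3.3740 ps
d = vΔt = 0.87392c × 3.3740 ps = 2.6200×10^8 m/s × 3.3740×10^-12 s = 0.884 mm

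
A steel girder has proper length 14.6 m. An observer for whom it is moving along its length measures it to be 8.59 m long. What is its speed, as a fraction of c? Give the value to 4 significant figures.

γ = L₀/L = 14.6/8.59 = 1.69965
β = √(1 − 1/γ²) = 0.8086

β ≈ 0.8086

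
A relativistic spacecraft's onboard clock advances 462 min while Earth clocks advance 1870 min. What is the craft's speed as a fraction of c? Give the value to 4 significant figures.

β ≈ 0.9690

γ = Δt/τ₀ = 1870/462 = 4.04762
β = √(1 − 1/γ²) = √(1 − 1/4.04762²) = 0.9690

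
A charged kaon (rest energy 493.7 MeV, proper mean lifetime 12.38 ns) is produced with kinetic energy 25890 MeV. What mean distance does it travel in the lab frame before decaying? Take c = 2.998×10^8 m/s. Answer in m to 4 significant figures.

d ≈ 198.3 m

γ = 1 + K/(m₀c²) = 1 + 25890/493.7 = 53.4408
β = √(1 − 1/γ²) = 0.999825
Dilated lifetime: γτ₀ = 53.4408 × 12.38 ns = 661.597 ns
d = βc·γτ₀ = 0.999825 × (2.998×10^8 m/s) × 6.61597×10^-7 s = 198.3 m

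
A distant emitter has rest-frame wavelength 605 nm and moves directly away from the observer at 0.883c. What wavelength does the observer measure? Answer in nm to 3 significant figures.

λ_obs ≈ 2430 nm

Relativistic Doppler: λ_obs = λ_src √((1+β)/(1−β))
= 605 × √(1.8830/0.11700) = 605 × 4.0117 = 2430 nm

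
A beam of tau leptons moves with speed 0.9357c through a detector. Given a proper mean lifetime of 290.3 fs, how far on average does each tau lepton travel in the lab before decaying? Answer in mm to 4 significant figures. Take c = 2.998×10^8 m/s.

γ = 1/√(1 − 0.9357²) = 2.83449
Dilated lifetime: Δt = γτ₀ = 2.83449 × 290.3 fs = 822.854 fs
d = vΔt = 0.9357c × 822.854 fs = 2.80523×10^8 m/s × 8.22854×10^-13 s = 0.2308 mm

d ≈ 0.2308 mm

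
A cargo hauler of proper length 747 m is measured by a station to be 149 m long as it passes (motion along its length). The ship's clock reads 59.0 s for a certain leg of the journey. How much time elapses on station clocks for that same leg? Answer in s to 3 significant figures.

Δt ≈ 296 s

Length contraction ⇒ γ = L₀/L = 747/149 = 5.0134
Time dilation: Δt = γτ₀ = 5.0134 × 59.0 s = 296 s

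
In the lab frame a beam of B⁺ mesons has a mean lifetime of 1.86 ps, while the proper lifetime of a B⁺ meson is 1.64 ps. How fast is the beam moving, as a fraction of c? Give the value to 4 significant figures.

β ≈ 0.4718

γ = Δt/τ₀ = 1.86/1.64 = 1.13415
β = √(1 − 1/γ²) = √(1 − 1/1.13415²) = 0.4718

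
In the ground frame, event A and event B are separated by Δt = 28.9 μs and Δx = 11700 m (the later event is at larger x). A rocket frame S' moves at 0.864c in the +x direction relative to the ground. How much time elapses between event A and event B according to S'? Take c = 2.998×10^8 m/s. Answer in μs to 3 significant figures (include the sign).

γ = 1/√(1 − 0.864²) = 1.9861
Δt' = γ(Δt − vΔx/c²) = 1.9861 × (28.9 μs − 0.864×11700 m / (2.998×10^8 m/s))
= 1.9861 × (-4.8185 μs) = -9.57 μs

Δt' ≈ -9.57 μs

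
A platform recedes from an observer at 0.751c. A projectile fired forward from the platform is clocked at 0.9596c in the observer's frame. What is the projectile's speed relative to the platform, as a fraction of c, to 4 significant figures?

u' ≈ 0.7468c

Inverse velocity addition: u' = (u − v)/(1 − uv/c²)
= (0.9596 − 0.751)/(1 − 0.9596×0.751) = 0.2086/0.279340 = 0.7468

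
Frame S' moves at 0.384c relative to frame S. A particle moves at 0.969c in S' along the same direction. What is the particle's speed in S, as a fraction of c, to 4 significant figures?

Relativistic velocity addition: u = (u' + v)/(1 + u'v/c²)
= (0.969 + 0.384)/(1 + 0.969×0.384) = 1.353/1.37210 = 0.9861

u ≈ 0.9861c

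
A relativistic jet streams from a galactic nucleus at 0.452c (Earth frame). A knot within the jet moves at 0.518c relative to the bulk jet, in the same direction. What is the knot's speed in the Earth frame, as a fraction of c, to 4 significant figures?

u ≈ 0.7860c

Relativistic velocity addition: u = (u' + v)/(1 + u'v/c²)
= (0.518 + 0.452)/(1 + 0.518×0.452) = 0.9700/1.23414 = 0.7860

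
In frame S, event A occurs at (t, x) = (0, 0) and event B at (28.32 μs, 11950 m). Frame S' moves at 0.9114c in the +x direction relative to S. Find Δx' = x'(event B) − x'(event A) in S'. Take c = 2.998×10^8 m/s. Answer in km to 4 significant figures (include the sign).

Δx' ≈ 10.23 km

γ = 1/√(1 − 0.9114²) = 2.43001
Δx' = γ(Δx − vΔt) = 2.43001 × (11950 m − 0.9114×(2.998×10^8 m/s)×28.32×10^-6 s)
= 2.43001 × (4211.91 m) = 10.23 km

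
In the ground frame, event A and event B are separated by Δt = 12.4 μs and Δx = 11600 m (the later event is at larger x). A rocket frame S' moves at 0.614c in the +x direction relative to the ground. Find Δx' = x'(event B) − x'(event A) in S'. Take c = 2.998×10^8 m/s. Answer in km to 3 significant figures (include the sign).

Δx' ≈ 11.8 km

γ = 1/√(1 − 0.614²) = 1.2669
Δx' = γ(Δx − vΔt) = 1.2669 × (11600 m − 0.614×(2.998×10^8 m/s)×12.4×10^-6 s)
= 1.2669 × (9317.4 m) = 11.8 km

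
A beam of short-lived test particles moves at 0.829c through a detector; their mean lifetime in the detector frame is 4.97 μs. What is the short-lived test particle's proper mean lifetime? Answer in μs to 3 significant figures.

γ = 1/√(1 − 0.829²) = 1.7881
Proper time: τ₀ = Δt/γ = 4.97/1.7881 = 2.78 μs

τ₀ ≈ 2.78 μs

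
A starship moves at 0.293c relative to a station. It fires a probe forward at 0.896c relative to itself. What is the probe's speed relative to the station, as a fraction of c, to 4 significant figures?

Relativistic velocity addition: u = (u' + v)/(1 + u'v/c²)
= (0.896 + 0.293)/(1 + 0.896×0.293) = 1.189/1.26253 = 0.9418

u ≈ 0.9418c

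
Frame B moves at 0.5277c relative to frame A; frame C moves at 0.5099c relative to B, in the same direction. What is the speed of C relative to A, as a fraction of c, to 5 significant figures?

u ≈ 0.81760c

Compose boost 2: (0.5099 + 0.5277)/(1 + 0.5099×0.5277) = 1.0376/1.269074 = 0.81760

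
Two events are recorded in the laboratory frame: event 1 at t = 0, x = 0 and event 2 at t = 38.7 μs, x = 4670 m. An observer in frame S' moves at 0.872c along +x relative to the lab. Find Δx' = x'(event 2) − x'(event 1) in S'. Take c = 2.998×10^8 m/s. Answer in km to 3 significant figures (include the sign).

Δx' ≈ -11.1 km

γ = 1/√(1 − 0.872²) = 2.0429
Δx' = γ(Δx − vΔt) = 2.0429 × (4670 m − 0.872×(2.998×10^8 m/s)×38.7×10^-6 s)
= 2.0429 × (-5447.2 m) = -11.1 km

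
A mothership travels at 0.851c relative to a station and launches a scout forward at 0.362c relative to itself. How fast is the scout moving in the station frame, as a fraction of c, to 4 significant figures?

u ≈ 0.9273c

Compose boost 2: (0.362 + 0.851)/(1 + 0.362×0.851) = 1.213/1.30806 = 0.9273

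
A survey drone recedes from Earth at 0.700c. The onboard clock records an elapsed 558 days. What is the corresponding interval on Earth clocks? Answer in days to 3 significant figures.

γ = 1/√(1 − 0.700²) = 1.4003
Time dilation: Δt = γτ₀ = 1.4003 × 558 days = 781 days

Δt ≈ 781 days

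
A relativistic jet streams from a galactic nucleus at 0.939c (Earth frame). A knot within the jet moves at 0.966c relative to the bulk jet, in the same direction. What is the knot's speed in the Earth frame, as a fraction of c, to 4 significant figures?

Relativistic velocity addition: u = (u' + v)/(1 + u'v/c²)
= (0.966 + 0.939)/(1 + 0.966×0.939) = 1.905/1.90707 = 0.9989

u ≈ 0.9989c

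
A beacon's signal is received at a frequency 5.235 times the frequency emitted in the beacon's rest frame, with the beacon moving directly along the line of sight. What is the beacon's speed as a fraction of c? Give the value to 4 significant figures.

f_obs/f_src = √((1+β)/(1−β)) = 5.235  ⇒  (1+β)/(1−β) = 27.4052
β = |1 − D²|/(1 + D²) = |1 − 27.4052|/(1 + 27.4052) = 0.9296

β ≈ 0.9296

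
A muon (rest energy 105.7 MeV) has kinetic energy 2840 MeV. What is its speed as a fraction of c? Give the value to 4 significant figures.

γ = 1 + K/(m₀c²) = 1 + 2840/105.7 = 27.8685
β = √(1 − 1/γ²) = 0.9994

β ≈ 0.9994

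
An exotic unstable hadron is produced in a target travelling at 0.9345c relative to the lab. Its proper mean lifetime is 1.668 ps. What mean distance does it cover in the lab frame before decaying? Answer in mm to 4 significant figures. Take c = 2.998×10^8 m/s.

d ≈ 1.313 mm

γ = 1/√(1 − 0.9345²) = 2.80928
Dilated lifetime: Δt = γτ₀ = 2.80928 × 1.668 ps = 4.68588 ps
d = vΔt = 0.9345c × 4.68588 ps = 2.80163×10^8 m/s × 4.68588×10^-12 s = 1.313 mm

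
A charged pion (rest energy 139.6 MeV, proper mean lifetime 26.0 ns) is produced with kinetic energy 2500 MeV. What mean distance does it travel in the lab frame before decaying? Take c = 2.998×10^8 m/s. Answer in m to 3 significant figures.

γ = 1 + K/(m₀c²) = 1 + 2500/139.6 = 18.908
β = √(1 − 1/γ²) = 0.99860
Dilated lifetime: γτ₀ = 18.908 × 26.0 ns = 491.62 ns
d = βc·γτ₀ = 0.99860 × (2.998×10^8 m/s) × 4.9162×10^-7 s = 147 m

d ≈ 147 m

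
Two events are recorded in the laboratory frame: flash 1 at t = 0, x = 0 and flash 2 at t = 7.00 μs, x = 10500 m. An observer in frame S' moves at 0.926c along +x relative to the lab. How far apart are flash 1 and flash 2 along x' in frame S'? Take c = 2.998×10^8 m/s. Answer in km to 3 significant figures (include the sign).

γ = 1/√(1 − 0.926²) = 2.6488
Δx' = γ(Δx − vΔt) = 2.6488 × (10500 m − 0.926×(2.998×10^8 m/s)×7.00×10^-6 s)
= 2.6488 × (8556.7 m) = 22.7 km

Δx' ≈ 22.7 km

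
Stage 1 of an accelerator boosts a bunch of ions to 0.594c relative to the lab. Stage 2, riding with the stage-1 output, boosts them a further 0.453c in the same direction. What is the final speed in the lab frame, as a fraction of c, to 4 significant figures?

u ≈ 0.8250c

Compose boost 2: (0.453 + 0.594)/(1 + 0.453×0.594) = 1.047/1.26908 = 0.8250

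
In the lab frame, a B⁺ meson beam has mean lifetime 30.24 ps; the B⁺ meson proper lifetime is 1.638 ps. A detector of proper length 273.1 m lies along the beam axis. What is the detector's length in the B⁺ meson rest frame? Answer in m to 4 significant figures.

Time dilation ⇒ γ = Δt/τ₀ = 30.24/1.638 = 18.4615
Length contraction: L = L₀/γ = 273.1/18.4615 = 14.79 m

L ≈ 14.79 m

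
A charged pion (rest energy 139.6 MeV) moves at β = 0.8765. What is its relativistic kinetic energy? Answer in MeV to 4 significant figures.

K ≈ 150.4 MeV

γ = 1/√(1 − 0.8765²) = 2.07727
K = (γ − 1)m₀c² = (2.07727 − 1) × 139.6 MeV = 1.07727 × 139.6 MeV = 150.4 MeV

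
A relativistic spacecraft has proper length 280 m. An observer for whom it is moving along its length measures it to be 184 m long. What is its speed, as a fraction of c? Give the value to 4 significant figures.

β ≈ 0.7538

γ = L₀/L = 280/184 = 1.52174
β = √(1 − 1/γ²) = 0.7538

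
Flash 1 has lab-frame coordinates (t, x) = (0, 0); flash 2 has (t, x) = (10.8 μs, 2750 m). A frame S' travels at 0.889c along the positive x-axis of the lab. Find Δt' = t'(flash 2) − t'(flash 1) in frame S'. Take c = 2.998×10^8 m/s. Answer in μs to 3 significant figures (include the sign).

γ = 1/√(1 − 0.889²) = 2.1838
Δt' = γ(Δt − vΔx/c²) = 2.1838 × (10.8 μs − 0.889×2750 m / (2.998×10^8 m/s))
= 2.1838 × (2.6454 μs) = 5.78 μs

Δt' ≈ 5.78 μs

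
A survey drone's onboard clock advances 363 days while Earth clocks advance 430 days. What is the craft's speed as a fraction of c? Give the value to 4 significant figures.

β ≈ 0.5361

γ = Δt/τ₀ = 430/363 = 1.18457
β = √(1 − 1/γ²) = √(1 − 1/1.18457²) = 0.5361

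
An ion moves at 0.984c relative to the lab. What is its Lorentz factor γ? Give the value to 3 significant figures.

γ ≈ 5.61

γ = 1/√(1 − β²) = 1/√(1 − 0.984²) = 1/√(0.031744) = 5.61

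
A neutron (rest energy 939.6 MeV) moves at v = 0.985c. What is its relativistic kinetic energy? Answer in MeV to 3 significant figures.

K ≈ 4510 MeV

γ = 1/√(1 − 0.985²) = 5.7953
K = (γ − 1)m₀c² = (5.7953 − 1) × 939.6 MeV = 4.7953 × 939.6 MeV = 4510 MeV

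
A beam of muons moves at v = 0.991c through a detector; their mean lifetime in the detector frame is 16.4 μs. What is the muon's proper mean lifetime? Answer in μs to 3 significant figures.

γ = 1/√(1 − 0.991²) = 7.4704
Proper time: τ₀ = Δt/γ = 16.4/7.4704 = 2.20 μs

τ₀ ≈ 2.20 μs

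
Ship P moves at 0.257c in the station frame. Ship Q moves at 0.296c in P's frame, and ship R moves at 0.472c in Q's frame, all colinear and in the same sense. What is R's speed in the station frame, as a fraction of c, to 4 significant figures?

Compose boost 2: (0.296 + 0.257)/(1 + 0.296×0.257) = 0.5530/1.07607 = 0.513906
Compose boost 3: (0.472 + 0.513906)/(1 + 0.472×0.513906) = 0.985906/1.24256 = 0.7934

u ≈ 0.7934c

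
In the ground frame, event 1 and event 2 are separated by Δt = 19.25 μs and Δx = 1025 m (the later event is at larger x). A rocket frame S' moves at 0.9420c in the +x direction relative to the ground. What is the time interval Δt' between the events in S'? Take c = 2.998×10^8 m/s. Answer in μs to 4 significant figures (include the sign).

Δt' ≈ 47.76 μs

γ = 1/√(1 − 0.9420²) = 2.97962
Δt' = γ(Δt − vΔx/c²) = 2.97962 × (19.25 μs − 0.9420×1025 m / (2.998×10^8 m/s))
= 2.97962 × (16.0294 μs) = 47.76 μs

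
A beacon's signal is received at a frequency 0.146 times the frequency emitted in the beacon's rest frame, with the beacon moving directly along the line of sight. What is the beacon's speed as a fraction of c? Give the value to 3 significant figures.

β ≈ 0.958

f_obs/f_src = √((1−β)/(1+β)) = 0.146  ⇒  (1−β)/(1+β) = 0.021316
β = |1 − D²|/(1 + D²) = |1 − 0.021316|/(1 + 0.021316) = 0.958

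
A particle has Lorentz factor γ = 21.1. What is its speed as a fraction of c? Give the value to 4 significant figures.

β ≈ 0.9989

β = √(1 − 1/γ²) = √(1 − 1/21.1²) = √(0.997754) = 0.9989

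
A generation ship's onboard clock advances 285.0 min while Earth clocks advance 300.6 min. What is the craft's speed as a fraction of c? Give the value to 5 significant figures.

β ≈ 0.31796

γ = Δt/τ₀ = 300.6/285.0 = 1.054737
β = √(1 − 1/γ²) = √(1 − 1/1.054737²) = 0.31796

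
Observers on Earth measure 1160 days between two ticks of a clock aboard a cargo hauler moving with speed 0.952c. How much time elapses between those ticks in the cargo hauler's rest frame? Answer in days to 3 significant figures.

γ = 1/√(1 − 0.952²) = 3.2669
Proper time: τ₀ = Δt/γ = 1160/3.2669 = 355 days

τ₀ ≈ 355 days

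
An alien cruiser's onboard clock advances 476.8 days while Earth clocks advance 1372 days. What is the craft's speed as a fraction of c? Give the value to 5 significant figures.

γ = Δt/τ₀ = 1372/476.8 = 2.877517
β = √(1 − 1/γ²) = √(1 − 1/2.877517²) = 0.93767

β ≈ 0.93767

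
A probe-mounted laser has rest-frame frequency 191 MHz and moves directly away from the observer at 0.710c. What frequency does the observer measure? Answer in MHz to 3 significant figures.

Relativistic Doppler: f_obs = f_src √((1−β)/(1+β))
= 191 × √(0.29000/1.7100) = 191 × 0.41181 = 78.7 MHz

f_obs ≈ 78.7 MHz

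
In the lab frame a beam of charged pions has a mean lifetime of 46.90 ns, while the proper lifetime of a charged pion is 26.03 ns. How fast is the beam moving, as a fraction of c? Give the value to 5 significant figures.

β ≈ 0.83184

γ = Δt/τ₀ = 46.90/26.03 = 1.801767
β = √(1 − 1/γ²) = √(1 − 1/1.801767²) = 0.83184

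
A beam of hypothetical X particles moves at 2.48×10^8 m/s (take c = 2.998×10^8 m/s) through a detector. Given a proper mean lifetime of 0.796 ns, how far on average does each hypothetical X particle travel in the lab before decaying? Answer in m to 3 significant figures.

β = v/c = 2.48×10^8 / 2.998×10^8 = 0.82722
γ = 1/√(1 − 0.82722²) = 1.7797
Dilated lifetime: Δt = γτ₀ = 1.7797 × 0.796 ns = 1.4167 ns
d = vΔt = 0.82722c × 1.4167 ns = 2.4800×10^8 m/s × 1.4167×10^-9 s = 0.351 m

d ≈ 0.351 m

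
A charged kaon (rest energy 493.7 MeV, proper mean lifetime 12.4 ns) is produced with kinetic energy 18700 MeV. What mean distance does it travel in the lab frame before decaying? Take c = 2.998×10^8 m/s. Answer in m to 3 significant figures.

γ = 1 + K/(m₀c²) = 1 + 18700/493.7 = 38.877
β = √(1 − 1/γ²) = 0.99967
Dilated lifetime: γτ₀ = 38.877 × 12.4 ns = 482.08 ns
d = βc·γτ₀ = 0.99967 × (2.998×10^8 m/s) × 4.8208×10^-7 s = 144 m

d ≈ 144 m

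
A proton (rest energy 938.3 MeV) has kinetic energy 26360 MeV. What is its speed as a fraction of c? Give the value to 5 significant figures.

γ = 1 + K/(m₀c²) = 1 + 26360/938.3 = 29.09336
β = √(1 − 1/γ²) = 0.99941

β ≈ 0.99941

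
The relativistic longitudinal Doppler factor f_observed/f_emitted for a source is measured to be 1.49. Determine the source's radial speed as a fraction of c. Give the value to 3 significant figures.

f_obs/f_src = √((1+β)/(1−β)) = 1.49  ⇒  (1+β)/(1−β) = 2.2201
β = |1 − D²|/(1 + D²) = |1 − 2.2201|/(1 + 2.2201) = 0.379

β ≈ 0.379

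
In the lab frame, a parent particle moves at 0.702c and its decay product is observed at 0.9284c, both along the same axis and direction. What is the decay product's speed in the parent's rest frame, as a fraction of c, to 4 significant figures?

Inverse velocity addition: u' = (u − v)/(1 − uv/c²)
= (0.9284 − 0.702)/(1 − 0.9284×0.702) = 0.2264/0.348263 = 0.6501

u' ≈ 0.6501c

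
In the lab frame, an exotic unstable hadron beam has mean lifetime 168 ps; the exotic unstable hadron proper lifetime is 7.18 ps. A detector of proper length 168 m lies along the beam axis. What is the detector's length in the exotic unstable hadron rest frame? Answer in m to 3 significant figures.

L ≈ 7.18 m

Time dilation ⇒ γ = Δt/τ₀ = 168/7.18 = 23.398
Length contraction: L = L₀/γ = 168/23.398 = 7.18 m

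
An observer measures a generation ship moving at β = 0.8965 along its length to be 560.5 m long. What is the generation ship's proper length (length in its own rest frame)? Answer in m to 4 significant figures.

γ = 1/√(1 − 0.8965²) = 2.25711
L₀ = γL = 2.25711 × 560.5 = 1265 m

L₀ ≈ 1265 m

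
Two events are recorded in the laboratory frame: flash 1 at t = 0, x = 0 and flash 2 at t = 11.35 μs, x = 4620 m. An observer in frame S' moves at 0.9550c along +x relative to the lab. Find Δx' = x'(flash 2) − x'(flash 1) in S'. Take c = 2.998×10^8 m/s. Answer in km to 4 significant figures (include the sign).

γ = 1/√(1 − 0.9550²) = 3.37148
Δx' = γ(Δx − vΔt) = 3.37148 × (4620 m − 0.9550×(2.998×10^8 m/s)×11.35×10^-6 s)
= 3.37148 × (1370.39 m) = 4.620 km

Δx' ≈ 4.620 km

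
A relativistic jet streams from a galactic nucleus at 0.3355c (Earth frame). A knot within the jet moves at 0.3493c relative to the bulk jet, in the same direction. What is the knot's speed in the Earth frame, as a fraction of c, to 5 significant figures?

Relativistic velocity addition: u = (u' + v)/(1 + u'v/c²)
= (0.3493 + 0.3355)/(1 + 0.3493×0.3355) = 0.68480/1.117190 = 0.61297

u ≈ 0.61297c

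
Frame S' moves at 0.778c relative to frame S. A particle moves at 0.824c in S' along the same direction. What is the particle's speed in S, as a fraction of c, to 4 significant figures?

Relativistic velocity addition: u = (u' + v)/(1 + u'v/c²)
= (0.824 + 0.778)/(1 + 0.824×0.778) = 1.602/1.64107 = 0.9762

u ≈ 0.9762c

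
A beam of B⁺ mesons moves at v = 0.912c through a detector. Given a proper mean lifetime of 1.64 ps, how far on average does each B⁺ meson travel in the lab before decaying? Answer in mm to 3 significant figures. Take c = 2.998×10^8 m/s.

γ = 1/√(1 − 0.912²) = 2.4379
Dilated lifetime: Δt = γτ₀ = 2.4379 × 1.64 ps = 3.9981 ps
d = vΔt = 0.912c × 3.9981 ps = 2.7342×10^8 m/s × 3.9981×10^-12 s = 1.09 mm

d ≈ 1.09 mm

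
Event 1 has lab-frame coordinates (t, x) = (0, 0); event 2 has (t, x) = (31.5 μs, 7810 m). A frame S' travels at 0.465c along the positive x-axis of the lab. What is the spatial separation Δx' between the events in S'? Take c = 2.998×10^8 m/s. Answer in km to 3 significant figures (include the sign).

γ = 1/√(1 − 0.465²) = 1.1295
Δx' = γ(Δx − vΔt) = 1.1295 × (7810 m − 0.465×(2.998×10^8 m/s)×31.5×10^-6 s)
= 1.1295 × (3418.7 m) = 3.86 km

Δx' ≈ 3.86 km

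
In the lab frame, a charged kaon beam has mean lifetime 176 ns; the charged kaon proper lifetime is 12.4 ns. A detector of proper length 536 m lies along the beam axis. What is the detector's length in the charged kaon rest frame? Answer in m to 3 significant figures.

L ≈ 37.8 m

Time dilation ⇒ γ = Δt/τ₀ = 176/12.4 = 14.194
Length contraction: L = L₀/γ = 536/14.194 = 37.8 m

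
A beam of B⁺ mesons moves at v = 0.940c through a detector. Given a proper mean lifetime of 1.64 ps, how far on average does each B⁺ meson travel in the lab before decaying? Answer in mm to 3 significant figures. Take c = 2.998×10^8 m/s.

d ≈ 1.35 mm

γ = 1/√(1 − 0.940²) = 2.9311
Dilated lifetime: Δt = γτ₀ = 2.9311 × 1.64 ps = 4.8069 ps
d = vΔt = 0.940c × 4.8069 ps = 2.8181×10^8 m/s × 4.8069×10^-12 s = 1.35 mm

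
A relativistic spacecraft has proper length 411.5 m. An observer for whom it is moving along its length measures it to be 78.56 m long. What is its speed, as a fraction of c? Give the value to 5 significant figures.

γ = L₀/L = 411.5/78.56 = 5.238035
β = √(1 − 1/γ²) = 0.98161

β ≈ 0.98161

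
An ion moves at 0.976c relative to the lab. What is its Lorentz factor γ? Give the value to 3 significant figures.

γ ≈ 4.59

γ = 1/√(1 − β²) = 1/√(1 − 0.976²) = 1/√(0.047424) = 4.59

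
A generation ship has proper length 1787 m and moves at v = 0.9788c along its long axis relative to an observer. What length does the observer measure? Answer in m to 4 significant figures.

L ≈ 366.0 m

γ = 1/√(1 − 0.9788²) = 4.88237
Length contraction: L = L₀/γ = 1787/4.88237 = 366.0 m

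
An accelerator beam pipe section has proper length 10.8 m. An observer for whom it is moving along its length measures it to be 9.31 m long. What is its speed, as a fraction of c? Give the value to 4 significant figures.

β ≈ 0.5068

γ = L₀/L = 10.8/9.31 = 1.16004
β = √(1 − 1/γ²) = 0.5068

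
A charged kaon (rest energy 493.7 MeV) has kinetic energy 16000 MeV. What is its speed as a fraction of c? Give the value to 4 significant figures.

β ≈ 0.9996

γ = 1 + K/(m₀c²) = 1 + 16000/493.7 = 33.4083
β = √(1 − 1/γ²) = 0.9996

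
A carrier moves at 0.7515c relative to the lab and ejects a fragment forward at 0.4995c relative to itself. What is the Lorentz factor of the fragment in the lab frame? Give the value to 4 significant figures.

u_lab = (0.4995 + 0.7515)/(1 + 0.4995×0.7515) = 1.2510/1.375374 = 0.9095706
γ = 1/√(1 − 0.9095706²) = 2.406

γ ≈ 2.406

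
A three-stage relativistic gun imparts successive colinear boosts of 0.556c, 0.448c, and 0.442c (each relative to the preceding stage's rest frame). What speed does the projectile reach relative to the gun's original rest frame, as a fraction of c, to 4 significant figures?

Compose boost 2: (0.448 + 0.556)/(1 + 0.448×0.556) = 1.004/1.24909 = 0.803786
Compose boost 3: (0.442 + 0.803786)/(1 + 0.442×0.803786) = 1.24579/1.35527 = 0.9192

u ≈ 0.9192c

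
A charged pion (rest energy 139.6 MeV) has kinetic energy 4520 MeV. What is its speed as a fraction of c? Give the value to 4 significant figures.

β ≈ 0.9996

γ = 1 + K/(m₀c²) = 1 + 4520/139.6 = 33.3782
β = √(1 − 1/γ²) = 0.9996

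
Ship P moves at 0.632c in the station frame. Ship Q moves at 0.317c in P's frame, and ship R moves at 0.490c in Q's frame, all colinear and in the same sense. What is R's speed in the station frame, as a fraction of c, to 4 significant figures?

Compose boost 2: (0.317 + 0.632)/(1 + 0.317×0.632) = 0.9490/1.20034 = 0.790607
Compose boost 3: (0.490 + 0.790607)/(1 + 0.490×0.790607) = 1.28061/1.38740 = 0.9230

u ≈ 0.9230c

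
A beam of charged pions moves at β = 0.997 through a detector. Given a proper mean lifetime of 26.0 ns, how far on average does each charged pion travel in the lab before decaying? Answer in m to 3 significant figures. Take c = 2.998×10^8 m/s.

γ = 1/√(1 − 0.997²) = 12.920
Dilated lifetime: Δt = γτ₀ = 12.920 × 26.0 ns = 335.91 ns
d = vΔt = 0.997c × 335.91 ns = 2.9890×10^8 m/s × 3.3591×10^-7 s = 100 m

d ≈ 100 m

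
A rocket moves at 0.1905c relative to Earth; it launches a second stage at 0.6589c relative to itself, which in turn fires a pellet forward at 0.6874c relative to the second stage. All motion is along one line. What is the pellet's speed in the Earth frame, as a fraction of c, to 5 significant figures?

u ≈ 0.94951c

Compose boost 2: (0.6589 + 0.1905)/(1 + 0.6589×0.1905) = 0.84940/1.125520 = 0.7546731
Compose boost 3: (0.6874 + 0.7546731)/(1 + 0.6874×0.7546731) = 1.442073/1.518762 = 0.94951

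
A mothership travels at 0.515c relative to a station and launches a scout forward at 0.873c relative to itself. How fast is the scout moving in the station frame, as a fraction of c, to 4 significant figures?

Compose boost 2: (0.873 + 0.515)/(1 + 0.873×0.515) = 1.388/1.44959 = 0.9575

u ≈ 0.9575c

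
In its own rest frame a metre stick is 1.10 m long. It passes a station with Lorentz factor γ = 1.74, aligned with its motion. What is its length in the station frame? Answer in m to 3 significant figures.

L ≈ 0.632 m

γ = 1.74 (given)
Length contraction: L = L₀/γ = 1.10/1.74 = 0.632 m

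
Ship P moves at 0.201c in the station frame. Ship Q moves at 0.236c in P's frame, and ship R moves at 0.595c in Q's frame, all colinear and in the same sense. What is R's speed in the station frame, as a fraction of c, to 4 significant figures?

Compose boost 2: (0.236 + 0.201)/(1 + 0.236×0.201) = 0.4370/1.04744 = 0.417209
Compose boost 3: (0.595 + 0.417209)/(1 + 0.595×0.417209) = 1.01221/1.24824 = 0.8109

u ≈ 0.8109c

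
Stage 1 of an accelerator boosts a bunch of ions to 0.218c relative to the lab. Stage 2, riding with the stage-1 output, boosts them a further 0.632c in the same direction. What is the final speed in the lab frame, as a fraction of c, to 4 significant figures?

Compose boost 2: (0.632 + 0.218)/(1 + 0.632×0.218) = 0.8500/1.13778 = 0.7471

u ≈ 0.7471c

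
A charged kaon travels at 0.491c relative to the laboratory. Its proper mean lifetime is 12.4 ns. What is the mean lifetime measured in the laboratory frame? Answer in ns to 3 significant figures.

γ = 1/√(1 − 0.491²) = 1.1479
Time dilation: Δt = γτ₀ = 1.1479 × 12.4 ns = 14.2 ns

Δt ≈ 14.2 ns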